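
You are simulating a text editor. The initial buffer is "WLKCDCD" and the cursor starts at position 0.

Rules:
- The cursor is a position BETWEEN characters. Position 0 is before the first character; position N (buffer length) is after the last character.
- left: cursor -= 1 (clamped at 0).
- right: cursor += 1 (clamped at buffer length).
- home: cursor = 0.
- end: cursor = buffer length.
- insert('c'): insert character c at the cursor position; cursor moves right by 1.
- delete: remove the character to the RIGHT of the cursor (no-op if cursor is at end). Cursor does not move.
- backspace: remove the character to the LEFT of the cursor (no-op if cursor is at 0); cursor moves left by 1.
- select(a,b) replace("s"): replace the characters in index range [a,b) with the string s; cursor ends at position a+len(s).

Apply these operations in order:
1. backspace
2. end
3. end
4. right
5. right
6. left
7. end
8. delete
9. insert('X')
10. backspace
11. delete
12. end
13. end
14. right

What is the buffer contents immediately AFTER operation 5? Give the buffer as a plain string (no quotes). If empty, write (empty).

After op 1 (backspace): buf='WLKCDCD' cursor=0
After op 2 (end): buf='WLKCDCD' cursor=7
After op 3 (end): buf='WLKCDCD' cursor=7
After op 4 (right): buf='WLKCDCD' cursor=7
After op 5 (right): buf='WLKCDCD' cursor=7

Answer: WLKCDCD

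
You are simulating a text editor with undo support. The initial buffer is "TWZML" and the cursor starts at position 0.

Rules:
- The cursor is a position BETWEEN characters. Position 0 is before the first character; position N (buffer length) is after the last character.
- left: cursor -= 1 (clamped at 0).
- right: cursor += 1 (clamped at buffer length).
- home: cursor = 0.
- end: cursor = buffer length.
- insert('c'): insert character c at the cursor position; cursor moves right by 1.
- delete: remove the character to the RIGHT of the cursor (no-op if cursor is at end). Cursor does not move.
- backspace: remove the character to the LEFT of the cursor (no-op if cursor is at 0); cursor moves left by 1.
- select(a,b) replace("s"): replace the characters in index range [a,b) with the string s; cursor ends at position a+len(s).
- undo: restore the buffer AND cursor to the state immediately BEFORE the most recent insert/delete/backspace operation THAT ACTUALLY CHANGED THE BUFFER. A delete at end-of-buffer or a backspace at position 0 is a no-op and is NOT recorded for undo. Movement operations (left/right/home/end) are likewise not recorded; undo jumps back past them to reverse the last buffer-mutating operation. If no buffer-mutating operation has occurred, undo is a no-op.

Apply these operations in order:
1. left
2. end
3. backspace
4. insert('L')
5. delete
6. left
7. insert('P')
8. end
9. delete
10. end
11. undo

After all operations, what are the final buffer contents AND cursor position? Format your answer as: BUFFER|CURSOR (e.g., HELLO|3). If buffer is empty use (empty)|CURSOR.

After op 1 (left): buf='TWZML' cursor=0
After op 2 (end): buf='TWZML' cursor=5
After op 3 (backspace): buf='TWZM' cursor=4
After op 4 (insert('L')): buf='TWZML' cursor=5
After op 5 (delete): buf='TWZML' cursor=5
After op 6 (left): buf='TWZML' cursor=4
After op 7 (insert('P')): buf='TWZMPL' cursor=5
After op 8 (end): buf='TWZMPL' cursor=6
After op 9 (delete): buf='TWZMPL' cursor=6
After op 10 (end): buf='TWZMPL' cursor=6
After op 11 (undo): buf='TWZML' cursor=4

Answer: TWZML|4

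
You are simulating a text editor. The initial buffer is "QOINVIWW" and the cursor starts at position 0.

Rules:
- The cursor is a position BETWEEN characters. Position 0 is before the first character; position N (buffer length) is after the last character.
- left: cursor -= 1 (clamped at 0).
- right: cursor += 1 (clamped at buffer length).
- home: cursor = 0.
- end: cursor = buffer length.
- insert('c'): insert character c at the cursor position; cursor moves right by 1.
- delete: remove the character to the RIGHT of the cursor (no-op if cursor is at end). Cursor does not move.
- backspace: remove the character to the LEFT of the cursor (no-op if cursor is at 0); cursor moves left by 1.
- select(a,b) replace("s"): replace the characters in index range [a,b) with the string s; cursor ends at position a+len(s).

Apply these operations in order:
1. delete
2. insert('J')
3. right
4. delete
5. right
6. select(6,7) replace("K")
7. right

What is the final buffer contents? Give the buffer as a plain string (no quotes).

After op 1 (delete): buf='OINVIWW' cursor=0
After op 2 (insert('J')): buf='JOINVIWW' cursor=1
After op 3 (right): buf='JOINVIWW' cursor=2
After op 4 (delete): buf='JONVIWW' cursor=2
After op 5 (right): buf='JONVIWW' cursor=3
After op 6 (select(6,7) replace("K")): buf='JONVIWK' cursor=7
After op 7 (right): buf='JONVIWK' cursor=7

Answer: JONVIWK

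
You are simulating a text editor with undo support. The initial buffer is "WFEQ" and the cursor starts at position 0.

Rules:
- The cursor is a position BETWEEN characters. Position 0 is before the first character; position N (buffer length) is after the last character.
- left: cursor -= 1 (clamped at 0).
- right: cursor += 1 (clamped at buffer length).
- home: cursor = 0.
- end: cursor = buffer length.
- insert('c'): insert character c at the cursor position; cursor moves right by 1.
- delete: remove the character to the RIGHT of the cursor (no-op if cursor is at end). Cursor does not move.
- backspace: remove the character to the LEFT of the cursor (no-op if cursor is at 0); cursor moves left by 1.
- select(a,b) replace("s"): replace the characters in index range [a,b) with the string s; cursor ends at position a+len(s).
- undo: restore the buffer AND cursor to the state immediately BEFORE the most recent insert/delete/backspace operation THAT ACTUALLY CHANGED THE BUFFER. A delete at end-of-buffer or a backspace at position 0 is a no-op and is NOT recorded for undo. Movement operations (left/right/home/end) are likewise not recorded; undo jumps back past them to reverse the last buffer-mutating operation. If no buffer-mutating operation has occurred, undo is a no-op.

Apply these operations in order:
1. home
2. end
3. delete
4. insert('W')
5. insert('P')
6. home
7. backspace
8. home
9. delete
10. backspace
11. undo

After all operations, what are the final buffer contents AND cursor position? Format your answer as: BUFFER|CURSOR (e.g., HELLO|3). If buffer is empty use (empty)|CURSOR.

After op 1 (home): buf='WFEQ' cursor=0
After op 2 (end): buf='WFEQ' cursor=4
After op 3 (delete): buf='WFEQ' cursor=4
After op 4 (insert('W')): buf='WFEQW' cursor=5
After op 5 (insert('P')): buf='WFEQWP' cursor=6
After op 6 (home): buf='WFEQWP' cursor=0
After op 7 (backspace): buf='WFEQWP' cursor=0
After op 8 (home): buf='WFEQWP' cursor=0
After op 9 (delete): buf='FEQWP' cursor=0
After op 10 (backspace): buf='FEQWP' cursor=0
After op 11 (undo): buf='WFEQWP' cursor=0

Answer: WFEQWP|0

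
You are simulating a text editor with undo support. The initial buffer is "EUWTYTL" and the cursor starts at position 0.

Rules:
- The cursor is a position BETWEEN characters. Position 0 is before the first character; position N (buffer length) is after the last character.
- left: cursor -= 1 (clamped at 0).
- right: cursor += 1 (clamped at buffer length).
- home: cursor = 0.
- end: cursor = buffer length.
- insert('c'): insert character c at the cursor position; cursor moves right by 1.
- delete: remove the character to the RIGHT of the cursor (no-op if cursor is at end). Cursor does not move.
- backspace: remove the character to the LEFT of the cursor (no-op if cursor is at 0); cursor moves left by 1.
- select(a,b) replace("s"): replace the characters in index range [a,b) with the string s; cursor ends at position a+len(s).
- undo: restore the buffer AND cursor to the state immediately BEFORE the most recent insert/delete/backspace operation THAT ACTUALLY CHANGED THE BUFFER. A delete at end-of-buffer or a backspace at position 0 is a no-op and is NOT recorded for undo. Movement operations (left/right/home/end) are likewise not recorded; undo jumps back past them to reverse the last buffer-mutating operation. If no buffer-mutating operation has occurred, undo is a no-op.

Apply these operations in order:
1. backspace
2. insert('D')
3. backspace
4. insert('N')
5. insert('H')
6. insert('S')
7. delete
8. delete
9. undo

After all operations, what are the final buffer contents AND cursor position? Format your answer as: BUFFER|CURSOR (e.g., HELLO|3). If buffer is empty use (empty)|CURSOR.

Answer: NHSUWTYTL|3

Derivation:
After op 1 (backspace): buf='EUWTYTL' cursor=0
After op 2 (insert('D')): buf='DEUWTYTL' cursor=1
After op 3 (backspace): buf='EUWTYTL' cursor=0
After op 4 (insert('N')): buf='NEUWTYTL' cursor=1
After op 5 (insert('H')): buf='NHEUWTYTL' cursor=2
After op 6 (insert('S')): buf='NHSEUWTYTL' cursor=3
After op 7 (delete): buf='NHSUWTYTL' cursor=3
After op 8 (delete): buf='NHSWTYTL' cursor=3
After op 9 (undo): buf='NHSUWTYTL' cursor=3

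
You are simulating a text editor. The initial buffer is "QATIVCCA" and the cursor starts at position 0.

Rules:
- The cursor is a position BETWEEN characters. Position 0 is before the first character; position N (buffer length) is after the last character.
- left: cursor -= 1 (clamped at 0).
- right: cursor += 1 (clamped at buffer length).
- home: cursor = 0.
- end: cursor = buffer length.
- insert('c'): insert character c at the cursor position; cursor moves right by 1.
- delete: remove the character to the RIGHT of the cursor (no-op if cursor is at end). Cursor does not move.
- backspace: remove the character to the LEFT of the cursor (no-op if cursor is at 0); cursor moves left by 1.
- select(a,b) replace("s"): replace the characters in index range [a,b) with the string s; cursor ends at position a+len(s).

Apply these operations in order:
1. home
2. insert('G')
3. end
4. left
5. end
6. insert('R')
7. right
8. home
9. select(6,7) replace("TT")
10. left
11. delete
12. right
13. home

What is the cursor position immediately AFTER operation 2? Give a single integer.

After op 1 (home): buf='QATIVCCA' cursor=0
After op 2 (insert('G')): buf='GQATIVCCA' cursor=1

Answer: 1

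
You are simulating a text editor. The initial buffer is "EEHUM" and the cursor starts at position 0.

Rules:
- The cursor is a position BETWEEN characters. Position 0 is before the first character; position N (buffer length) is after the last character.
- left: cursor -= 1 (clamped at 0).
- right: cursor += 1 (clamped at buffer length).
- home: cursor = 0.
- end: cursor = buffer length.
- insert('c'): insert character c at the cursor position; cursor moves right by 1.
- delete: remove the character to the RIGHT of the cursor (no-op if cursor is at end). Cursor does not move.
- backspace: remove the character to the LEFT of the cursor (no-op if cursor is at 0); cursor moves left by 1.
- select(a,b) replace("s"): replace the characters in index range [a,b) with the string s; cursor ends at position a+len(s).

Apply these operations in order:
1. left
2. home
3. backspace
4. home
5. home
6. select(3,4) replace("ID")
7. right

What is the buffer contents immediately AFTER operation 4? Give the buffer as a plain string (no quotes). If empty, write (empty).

Answer: EEHUM

Derivation:
After op 1 (left): buf='EEHUM' cursor=0
After op 2 (home): buf='EEHUM' cursor=0
After op 3 (backspace): buf='EEHUM' cursor=0
After op 4 (home): buf='EEHUM' cursor=0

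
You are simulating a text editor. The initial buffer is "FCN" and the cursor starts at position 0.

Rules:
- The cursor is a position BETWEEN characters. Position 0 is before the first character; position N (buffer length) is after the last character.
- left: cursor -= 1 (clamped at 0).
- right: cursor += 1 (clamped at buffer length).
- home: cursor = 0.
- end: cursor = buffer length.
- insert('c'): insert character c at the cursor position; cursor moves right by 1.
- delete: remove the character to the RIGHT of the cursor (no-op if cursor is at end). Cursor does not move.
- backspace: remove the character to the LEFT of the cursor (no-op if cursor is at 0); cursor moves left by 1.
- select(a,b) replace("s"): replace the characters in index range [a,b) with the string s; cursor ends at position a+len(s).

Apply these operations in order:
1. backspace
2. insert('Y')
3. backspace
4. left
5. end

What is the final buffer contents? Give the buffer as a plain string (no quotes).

Answer: FCN

Derivation:
After op 1 (backspace): buf='FCN' cursor=0
After op 2 (insert('Y')): buf='YFCN' cursor=1
After op 3 (backspace): buf='FCN' cursor=0
After op 4 (left): buf='FCN' cursor=0
After op 5 (end): buf='FCN' cursor=3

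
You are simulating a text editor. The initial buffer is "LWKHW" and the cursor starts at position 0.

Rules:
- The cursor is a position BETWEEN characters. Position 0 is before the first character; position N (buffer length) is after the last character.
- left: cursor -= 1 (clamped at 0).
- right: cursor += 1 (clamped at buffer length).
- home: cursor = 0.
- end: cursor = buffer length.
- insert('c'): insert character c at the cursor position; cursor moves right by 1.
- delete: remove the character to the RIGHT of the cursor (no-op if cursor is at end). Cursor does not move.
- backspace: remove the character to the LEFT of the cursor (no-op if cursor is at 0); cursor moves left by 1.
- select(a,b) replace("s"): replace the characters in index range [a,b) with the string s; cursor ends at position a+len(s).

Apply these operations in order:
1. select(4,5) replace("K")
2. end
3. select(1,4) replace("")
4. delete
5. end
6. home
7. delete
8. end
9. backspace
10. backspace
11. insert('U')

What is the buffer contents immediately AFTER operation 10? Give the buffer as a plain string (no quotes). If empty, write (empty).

Answer: (empty)

Derivation:
After op 1 (select(4,5) replace("K")): buf='LWKHK' cursor=5
After op 2 (end): buf='LWKHK' cursor=5
After op 3 (select(1,4) replace("")): buf='LK' cursor=1
After op 4 (delete): buf='L' cursor=1
After op 5 (end): buf='L' cursor=1
After op 6 (home): buf='L' cursor=0
After op 7 (delete): buf='(empty)' cursor=0
After op 8 (end): buf='(empty)' cursor=0
After op 9 (backspace): buf='(empty)' cursor=0
After op 10 (backspace): buf='(empty)' cursor=0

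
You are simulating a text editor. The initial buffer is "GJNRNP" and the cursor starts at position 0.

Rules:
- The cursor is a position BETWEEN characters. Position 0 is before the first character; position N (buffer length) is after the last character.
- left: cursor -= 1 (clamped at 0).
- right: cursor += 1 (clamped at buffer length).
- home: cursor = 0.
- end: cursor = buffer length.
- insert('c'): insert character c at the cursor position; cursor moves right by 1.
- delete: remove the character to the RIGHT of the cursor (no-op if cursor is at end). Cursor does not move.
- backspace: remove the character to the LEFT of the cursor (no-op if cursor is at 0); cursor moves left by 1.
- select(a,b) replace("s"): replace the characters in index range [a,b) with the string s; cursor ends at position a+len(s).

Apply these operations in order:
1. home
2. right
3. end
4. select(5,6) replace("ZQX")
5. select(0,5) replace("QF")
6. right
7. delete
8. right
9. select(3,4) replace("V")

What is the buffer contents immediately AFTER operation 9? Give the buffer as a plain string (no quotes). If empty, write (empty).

Answer: QFZV

Derivation:
After op 1 (home): buf='GJNRNP' cursor=0
After op 2 (right): buf='GJNRNP' cursor=1
After op 3 (end): buf='GJNRNP' cursor=6
After op 4 (select(5,6) replace("ZQX")): buf='GJNRNZQX' cursor=8
After op 5 (select(0,5) replace("QF")): buf='QFZQX' cursor=2
After op 6 (right): buf='QFZQX' cursor=3
After op 7 (delete): buf='QFZX' cursor=3
After op 8 (right): buf='QFZX' cursor=4
After op 9 (select(3,4) replace("V")): buf='QFZV' cursor=4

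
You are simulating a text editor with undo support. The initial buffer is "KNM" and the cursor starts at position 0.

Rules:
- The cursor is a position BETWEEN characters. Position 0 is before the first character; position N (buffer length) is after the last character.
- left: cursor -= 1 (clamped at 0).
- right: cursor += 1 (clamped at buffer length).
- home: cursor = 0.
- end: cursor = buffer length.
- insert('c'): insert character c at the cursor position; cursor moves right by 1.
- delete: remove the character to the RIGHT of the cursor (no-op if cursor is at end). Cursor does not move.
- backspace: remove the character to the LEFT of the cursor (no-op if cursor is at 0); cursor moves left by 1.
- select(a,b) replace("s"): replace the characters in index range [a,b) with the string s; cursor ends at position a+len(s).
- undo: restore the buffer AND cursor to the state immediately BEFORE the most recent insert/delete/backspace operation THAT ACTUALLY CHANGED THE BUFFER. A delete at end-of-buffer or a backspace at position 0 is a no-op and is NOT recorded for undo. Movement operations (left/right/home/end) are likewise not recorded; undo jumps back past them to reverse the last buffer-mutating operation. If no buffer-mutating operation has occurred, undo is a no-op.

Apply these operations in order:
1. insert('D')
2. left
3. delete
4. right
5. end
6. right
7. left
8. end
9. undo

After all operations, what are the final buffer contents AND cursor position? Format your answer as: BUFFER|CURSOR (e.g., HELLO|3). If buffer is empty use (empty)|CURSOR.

Answer: DKNM|0

Derivation:
After op 1 (insert('D')): buf='DKNM' cursor=1
After op 2 (left): buf='DKNM' cursor=0
After op 3 (delete): buf='KNM' cursor=0
After op 4 (right): buf='KNM' cursor=1
After op 5 (end): buf='KNM' cursor=3
After op 6 (right): buf='KNM' cursor=3
After op 7 (left): buf='KNM' cursor=2
After op 8 (end): buf='KNM' cursor=3
After op 9 (undo): buf='DKNM' cursor=0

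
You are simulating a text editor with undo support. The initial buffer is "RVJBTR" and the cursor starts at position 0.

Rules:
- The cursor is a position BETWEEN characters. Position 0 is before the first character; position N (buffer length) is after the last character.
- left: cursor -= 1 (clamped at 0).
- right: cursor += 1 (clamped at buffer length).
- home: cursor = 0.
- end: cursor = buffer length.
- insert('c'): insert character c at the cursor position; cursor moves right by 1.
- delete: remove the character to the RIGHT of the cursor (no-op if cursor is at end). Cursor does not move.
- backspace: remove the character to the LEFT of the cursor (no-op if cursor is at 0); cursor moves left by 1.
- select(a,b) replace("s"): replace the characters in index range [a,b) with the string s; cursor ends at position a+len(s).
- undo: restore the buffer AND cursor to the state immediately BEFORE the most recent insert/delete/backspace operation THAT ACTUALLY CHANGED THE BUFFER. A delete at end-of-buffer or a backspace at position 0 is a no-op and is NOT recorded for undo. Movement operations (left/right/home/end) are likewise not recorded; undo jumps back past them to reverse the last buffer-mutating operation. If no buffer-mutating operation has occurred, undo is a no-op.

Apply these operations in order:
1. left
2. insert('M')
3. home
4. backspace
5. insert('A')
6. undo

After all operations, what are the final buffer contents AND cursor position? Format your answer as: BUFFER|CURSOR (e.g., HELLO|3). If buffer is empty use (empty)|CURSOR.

After op 1 (left): buf='RVJBTR' cursor=0
After op 2 (insert('M')): buf='MRVJBTR' cursor=1
After op 3 (home): buf='MRVJBTR' cursor=0
After op 4 (backspace): buf='MRVJBTR' cursor=0
After op 5 (insert('A')): buf='AMRVJBTR' cursor=1
After op 6 (undo): buf='MRVJBTR' cursor=0

Answer: MRVJBTR|0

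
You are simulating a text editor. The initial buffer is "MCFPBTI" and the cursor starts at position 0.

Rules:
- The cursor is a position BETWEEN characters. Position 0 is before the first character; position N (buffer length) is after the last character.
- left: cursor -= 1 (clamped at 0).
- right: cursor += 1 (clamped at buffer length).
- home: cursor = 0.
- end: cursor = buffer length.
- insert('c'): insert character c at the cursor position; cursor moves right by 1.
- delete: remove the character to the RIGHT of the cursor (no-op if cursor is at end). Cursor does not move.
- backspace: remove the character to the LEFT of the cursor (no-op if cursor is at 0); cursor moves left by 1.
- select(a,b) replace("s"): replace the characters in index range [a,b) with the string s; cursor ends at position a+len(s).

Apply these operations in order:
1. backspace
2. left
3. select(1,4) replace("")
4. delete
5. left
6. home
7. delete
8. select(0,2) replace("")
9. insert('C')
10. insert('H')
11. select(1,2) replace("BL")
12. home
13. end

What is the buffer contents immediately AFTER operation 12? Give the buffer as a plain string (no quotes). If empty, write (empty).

After op 1 (backspace): buf='MCFPBTI' cursor=0
After op 2 (left): buf='MCFPBTI' cursor=0
After op 3 (select(1,4) replace("")): buf='MBTI' cursor=1
After op 4 (delete): buf='MTI' cursor=1
After op 5 (left): buf='MTI' cursor=0
After op 6 (home): buf='MTI' cursor=0
After op 7 (delete): buf='TI' cursor=0
After op 8 (select(0,2) replace("")): buf='(empty)' cursor=0
After op 9 (insert('C')): buf='C' cursor=1
After op 10 (insert('H')): buf='CH' cursor=2
After op 11 (select(1,2) replace("BL")): buf='CBL' cursor=3
After op 12 (home): buf='CBL' cursor=0

Answer: CBL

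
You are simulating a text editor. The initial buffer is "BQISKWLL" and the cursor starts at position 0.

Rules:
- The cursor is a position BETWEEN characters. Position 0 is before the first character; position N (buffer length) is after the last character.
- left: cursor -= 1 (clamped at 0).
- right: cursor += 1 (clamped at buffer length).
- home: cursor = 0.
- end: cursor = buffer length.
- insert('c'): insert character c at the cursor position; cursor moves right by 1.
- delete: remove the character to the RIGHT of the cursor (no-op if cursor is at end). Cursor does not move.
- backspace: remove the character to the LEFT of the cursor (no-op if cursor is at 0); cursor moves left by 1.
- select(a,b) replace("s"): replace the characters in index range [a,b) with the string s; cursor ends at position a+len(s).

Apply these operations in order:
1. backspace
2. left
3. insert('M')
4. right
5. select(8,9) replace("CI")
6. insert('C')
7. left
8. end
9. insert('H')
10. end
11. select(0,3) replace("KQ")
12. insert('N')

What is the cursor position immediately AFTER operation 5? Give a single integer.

Answer: 10

Derivation:
After op 1 (backspace): buf='BQISKWLL' cursor=0
After op 2 (left): buf='BQISKWLL' cursor=0
After op 3 (insert('M')): buf='MBQISKWLL' cursor=1
After op 4 (right): buf='MBQISKWLL' cursor=2
After op 5 (select(8,9) replace("CI")): buf='MBQISKWLCI' cursor=10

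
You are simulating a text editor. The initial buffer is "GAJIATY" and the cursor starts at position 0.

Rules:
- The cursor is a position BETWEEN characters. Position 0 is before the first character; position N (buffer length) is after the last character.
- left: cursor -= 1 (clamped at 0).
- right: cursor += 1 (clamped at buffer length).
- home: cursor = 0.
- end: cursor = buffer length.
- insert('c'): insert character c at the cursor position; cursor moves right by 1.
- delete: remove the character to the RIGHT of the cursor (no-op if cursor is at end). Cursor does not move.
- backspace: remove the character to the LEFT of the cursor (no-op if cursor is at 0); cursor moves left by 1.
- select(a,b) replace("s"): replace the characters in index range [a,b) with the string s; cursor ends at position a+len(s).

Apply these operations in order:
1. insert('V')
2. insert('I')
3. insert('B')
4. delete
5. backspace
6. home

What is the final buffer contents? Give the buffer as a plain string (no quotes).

After op 1 (insert('V')): buf='VGAJIATY' cursor=1
After op 2 (insert('I')): buf='VIGAJIATY' cursor=2
After op 3 (insert('B')): buf='VIBGAJIATY' cursor=3
After op 4 (delete): buf='VIBAJIATY' cursor=3
After op 5 (backspace): buf='VIAJIATY' cursor=2
After op 6 (home): buf='VIAJIATY' cursor=0

Answer: VIAJIATY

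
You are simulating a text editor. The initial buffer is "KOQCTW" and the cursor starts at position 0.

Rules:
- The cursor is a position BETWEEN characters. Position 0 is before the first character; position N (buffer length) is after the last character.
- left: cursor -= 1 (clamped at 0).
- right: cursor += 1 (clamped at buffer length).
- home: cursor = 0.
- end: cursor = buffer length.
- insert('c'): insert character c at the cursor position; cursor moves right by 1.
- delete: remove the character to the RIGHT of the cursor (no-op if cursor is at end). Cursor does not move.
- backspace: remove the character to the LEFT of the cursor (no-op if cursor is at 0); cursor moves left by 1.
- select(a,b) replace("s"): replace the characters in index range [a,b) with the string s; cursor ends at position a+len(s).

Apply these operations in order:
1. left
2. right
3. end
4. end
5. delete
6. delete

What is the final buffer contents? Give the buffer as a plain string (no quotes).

After op 1 (left): buf='KOQCTW' cursor=0
After op 2 (right): buf='KOQCTW' cursor=1
After op 3 (end): buf='KOQCTW' cursor=6
After op 4 (end): buf='KOQCTW' cursor=6
After op 5 (delete): buf='KOQCTW' cursor=6
After op 6 (delete): buf='KOQCTW' cursor=6

Answer: KOQCTW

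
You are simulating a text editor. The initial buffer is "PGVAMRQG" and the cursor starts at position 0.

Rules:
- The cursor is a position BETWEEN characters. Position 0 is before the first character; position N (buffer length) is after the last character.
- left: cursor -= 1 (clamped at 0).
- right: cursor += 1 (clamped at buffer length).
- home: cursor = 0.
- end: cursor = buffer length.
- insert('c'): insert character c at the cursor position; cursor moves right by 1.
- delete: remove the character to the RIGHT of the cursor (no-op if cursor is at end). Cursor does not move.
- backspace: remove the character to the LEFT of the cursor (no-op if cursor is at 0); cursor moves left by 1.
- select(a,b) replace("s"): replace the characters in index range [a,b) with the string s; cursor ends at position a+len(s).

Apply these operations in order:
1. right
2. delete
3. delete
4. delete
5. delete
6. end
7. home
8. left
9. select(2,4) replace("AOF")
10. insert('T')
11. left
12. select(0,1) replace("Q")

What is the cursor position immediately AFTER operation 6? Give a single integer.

After op 1 (right): buf='PGVAMRQG' cursor=1
After op 2 (delete): buf='PVAMRQG' cursor=1
After op 3 (delete): buf='PAMRQG' cursor=1
After op 4 (delete): buf='PMRQG' cursor=1
After op 5 (delete): buf='PRQG' cursor=1
After op 6 (end): buf='PRQG' cursor=4

Answer: 4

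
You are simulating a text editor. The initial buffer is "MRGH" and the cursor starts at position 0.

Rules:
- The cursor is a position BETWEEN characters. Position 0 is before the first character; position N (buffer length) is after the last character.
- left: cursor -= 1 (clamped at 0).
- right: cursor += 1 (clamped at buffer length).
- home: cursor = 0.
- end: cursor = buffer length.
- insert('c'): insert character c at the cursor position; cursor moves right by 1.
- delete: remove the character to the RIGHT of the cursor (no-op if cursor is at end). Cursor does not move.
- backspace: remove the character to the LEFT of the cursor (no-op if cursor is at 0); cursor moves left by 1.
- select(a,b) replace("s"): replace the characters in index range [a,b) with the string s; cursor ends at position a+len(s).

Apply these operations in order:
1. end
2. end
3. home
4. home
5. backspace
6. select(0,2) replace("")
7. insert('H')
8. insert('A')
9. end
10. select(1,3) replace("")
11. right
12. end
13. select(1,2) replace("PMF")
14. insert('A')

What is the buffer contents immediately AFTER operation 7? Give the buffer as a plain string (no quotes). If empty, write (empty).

Answer: HGH

Derivation:
After op 1 (end): buf='MRGH' cursor=4
After op 2 (end): buf='MRGH' cursor=4
After op 3 (home): buf='MRGH' cursor=0
After op 4 (home): buf='MRGH' cursor=0
After op 5 (backspace): buf='MRGH' cursor=0
After op 6 (select(0,2) replace("")): buf='GH' cursor=0
After op 7 (insert('H')): buf='HGH' cursor=1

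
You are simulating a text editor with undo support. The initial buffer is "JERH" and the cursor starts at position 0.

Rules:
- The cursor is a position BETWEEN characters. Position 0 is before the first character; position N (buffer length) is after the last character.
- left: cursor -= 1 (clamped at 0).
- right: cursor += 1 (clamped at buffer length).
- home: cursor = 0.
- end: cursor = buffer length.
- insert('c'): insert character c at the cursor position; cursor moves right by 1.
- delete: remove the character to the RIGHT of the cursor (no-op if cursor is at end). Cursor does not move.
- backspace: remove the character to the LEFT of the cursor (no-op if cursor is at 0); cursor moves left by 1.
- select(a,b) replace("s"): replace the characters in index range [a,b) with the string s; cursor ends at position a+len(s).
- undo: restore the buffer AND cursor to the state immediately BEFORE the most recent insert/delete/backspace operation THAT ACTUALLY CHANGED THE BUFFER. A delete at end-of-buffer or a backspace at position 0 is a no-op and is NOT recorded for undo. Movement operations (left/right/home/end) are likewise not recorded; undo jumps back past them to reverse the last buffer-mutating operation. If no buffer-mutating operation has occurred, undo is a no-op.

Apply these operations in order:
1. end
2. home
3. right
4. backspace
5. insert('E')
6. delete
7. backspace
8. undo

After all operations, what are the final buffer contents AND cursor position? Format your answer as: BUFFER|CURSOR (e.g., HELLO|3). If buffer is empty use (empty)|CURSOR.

Answer: ERH|1

Derivation:
After op 1 (end): buf='JERH' cursor=4
After op 2 (home): buf='JERH' cursor=0
After op 3 (right): buf='JERH' cursor=1
After op 4 (backspace): buf='ERH' cursor=0
After op 5 (insert('E')): buf='EERH' cursor=1
After op 6 (delete): buf='ERH' cursor=1
After op 7 (backspace): buf='RH' cursor=0
After op 8 (undo): buf='ERH' cursor=1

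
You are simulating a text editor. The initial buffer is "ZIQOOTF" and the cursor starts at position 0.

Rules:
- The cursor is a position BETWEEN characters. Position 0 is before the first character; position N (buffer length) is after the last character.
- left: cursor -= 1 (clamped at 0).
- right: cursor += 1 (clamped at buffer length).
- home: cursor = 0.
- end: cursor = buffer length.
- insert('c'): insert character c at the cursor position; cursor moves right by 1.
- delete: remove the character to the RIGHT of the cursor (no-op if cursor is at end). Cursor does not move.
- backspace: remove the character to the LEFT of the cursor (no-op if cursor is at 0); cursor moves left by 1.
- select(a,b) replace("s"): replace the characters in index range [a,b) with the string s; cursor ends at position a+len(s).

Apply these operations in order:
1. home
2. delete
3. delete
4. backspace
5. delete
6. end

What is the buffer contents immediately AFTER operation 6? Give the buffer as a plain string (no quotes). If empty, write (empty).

Answer: OOTF

Derivation:
After op 1 (home): buf='ZIQOOTF' cursor=0
After op 2 (delete): buf='IQOOTF' cursor=0
After op 3 (delete): buf='QOOTF' cursor=0
After op 4 (backspace): buf='QOOTF' cursor=0
After op 5 (delete): buf='OOTF' cursor=0
After op 6 (end): buf='OOTF' cursor=4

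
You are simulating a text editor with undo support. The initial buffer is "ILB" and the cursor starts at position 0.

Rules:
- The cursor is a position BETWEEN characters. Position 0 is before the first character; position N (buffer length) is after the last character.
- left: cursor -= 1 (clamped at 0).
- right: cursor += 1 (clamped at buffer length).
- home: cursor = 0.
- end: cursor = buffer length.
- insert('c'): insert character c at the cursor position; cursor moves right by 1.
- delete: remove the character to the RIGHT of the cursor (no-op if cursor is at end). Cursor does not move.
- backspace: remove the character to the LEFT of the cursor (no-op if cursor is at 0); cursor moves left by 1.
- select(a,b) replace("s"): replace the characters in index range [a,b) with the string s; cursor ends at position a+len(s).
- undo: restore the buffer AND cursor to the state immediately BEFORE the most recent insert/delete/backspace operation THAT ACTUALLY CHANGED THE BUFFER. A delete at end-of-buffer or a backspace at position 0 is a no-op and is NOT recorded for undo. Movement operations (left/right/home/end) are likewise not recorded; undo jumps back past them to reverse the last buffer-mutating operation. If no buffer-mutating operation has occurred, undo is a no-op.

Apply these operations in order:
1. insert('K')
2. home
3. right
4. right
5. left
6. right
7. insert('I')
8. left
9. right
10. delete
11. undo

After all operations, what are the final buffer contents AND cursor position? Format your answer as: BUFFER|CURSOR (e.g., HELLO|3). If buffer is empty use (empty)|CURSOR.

After op 1 (insert('K')): buf='KILB' cursor=1
After op 2 (home): buf='KILB' cursor=0
After op 3 (right): buf='KILB' cursor=1
After op 4 (right): buf='KILB' cursor=2
After op 5 (left): buf='KILB' cursor=1
After op 6 (right): buf='KILB' cursor=2
After op 7 (insert('I')): buf='KIILB' cursor=3
After op 8 (left): buf='KIILB' cursor=2
After op 9 (right): buf='KIILB' cursor=3
After op 10 (delete): buf='KIIB' cursor=3
After op 11 (undo): buf='KIILB' cursor=3

Answer: KIILB|3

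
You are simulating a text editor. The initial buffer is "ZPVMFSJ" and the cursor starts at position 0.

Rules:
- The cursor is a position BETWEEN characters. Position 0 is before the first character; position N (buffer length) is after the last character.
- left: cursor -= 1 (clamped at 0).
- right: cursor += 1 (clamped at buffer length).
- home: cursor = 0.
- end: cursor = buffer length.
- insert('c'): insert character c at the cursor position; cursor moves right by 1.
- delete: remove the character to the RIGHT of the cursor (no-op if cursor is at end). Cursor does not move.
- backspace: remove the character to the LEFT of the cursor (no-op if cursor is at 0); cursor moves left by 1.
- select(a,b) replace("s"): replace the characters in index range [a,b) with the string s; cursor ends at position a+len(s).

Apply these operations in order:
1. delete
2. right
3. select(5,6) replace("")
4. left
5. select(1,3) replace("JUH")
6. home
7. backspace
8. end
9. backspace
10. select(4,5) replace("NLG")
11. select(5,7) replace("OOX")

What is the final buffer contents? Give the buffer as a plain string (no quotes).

Answer: PJUHNOOX

Derivation:
After op 1 (delete): buf='PVMFSJ' cursor=0
After op 2 (right): buf='PVMFSJ' cursor=1
After op 3 (select(5,6) replace("")): buf='PVMFS' cursor=5
After op 4 (left): buf='PVMFS' cursor=4
After op 5 (select(1,3) replace("JUH")): buf='PJUHFS' cursor=4
After op 6 (home): buf='PJUHFS' cursor=0
After op 7 (backspace): buf='PJUHFS' cursor=0
After op 8 (end): buf='PJUHFS' cursor=6
After op 9 (backspace): buf='PJUHF' cursor=5
After op 10 (select(4,5) replace("NLG")): buf='PJUHNLG' cursor=7
After op 11 (select(5,7) replace("OOX")): buf='PJUHNOOX' cursor=8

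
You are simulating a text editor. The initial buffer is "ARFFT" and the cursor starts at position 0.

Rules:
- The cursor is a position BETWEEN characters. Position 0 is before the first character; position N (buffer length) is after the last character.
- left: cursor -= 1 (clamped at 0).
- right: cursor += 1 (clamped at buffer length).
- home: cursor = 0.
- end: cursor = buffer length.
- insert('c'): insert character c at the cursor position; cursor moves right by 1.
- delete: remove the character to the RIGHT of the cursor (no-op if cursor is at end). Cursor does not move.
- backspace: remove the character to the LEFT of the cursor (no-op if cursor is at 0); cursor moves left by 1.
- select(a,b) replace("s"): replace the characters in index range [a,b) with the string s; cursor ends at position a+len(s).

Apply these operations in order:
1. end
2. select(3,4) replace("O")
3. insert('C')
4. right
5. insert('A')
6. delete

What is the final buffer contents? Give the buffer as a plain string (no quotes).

Answer: ARFOCTA

Derivation:
After op 1 (end): buf='ARFFT' cursor=5
After op 2 (select(3,4) replace("O")): buf='ARFOT' cursor=4
After op 3 (insert('C')): buf='ARFOCT' cursor=5
After op 4 (right): buf='ARFOCT' cursor=6
After op 5 (insert('A')): buf='ARFOCTA' cursor=7
After op 6 (delete): buf='ARFOCTA' cursor=7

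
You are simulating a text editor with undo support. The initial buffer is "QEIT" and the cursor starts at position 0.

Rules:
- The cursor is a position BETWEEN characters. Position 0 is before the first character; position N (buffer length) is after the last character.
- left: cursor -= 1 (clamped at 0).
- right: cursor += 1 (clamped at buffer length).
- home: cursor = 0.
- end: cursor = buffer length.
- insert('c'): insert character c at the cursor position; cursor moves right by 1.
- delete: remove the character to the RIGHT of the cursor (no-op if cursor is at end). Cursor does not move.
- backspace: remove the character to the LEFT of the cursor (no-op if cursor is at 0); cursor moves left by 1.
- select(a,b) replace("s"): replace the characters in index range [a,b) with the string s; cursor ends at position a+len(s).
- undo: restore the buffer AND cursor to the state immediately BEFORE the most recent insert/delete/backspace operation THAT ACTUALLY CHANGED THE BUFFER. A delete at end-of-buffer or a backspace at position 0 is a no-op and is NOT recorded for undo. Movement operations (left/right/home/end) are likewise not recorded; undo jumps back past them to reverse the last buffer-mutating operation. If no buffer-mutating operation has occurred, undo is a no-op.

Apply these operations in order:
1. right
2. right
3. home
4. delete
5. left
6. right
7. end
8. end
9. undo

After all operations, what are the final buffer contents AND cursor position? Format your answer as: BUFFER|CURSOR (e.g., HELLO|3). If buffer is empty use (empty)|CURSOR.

Answer: QEIT|0

Derivation:
After op 1 (right): buf='QEIT' cursor=1
After op 2 (right): buf='QEIT' cursor=2
After op 3 (home): buf='QEIT' cursor=0
After op 4 (delete): buf='EIT' cursor=0
After op 5 (left): buf='EIT' cursor=0
After op 6 (right): buf='EIT' cursor=1
After op 7 (end): buf='EIT' cursor=3
After op 8 (end): buf='EIT' cursor=3
After op 9 (undo): buf='QEIT' cursor=0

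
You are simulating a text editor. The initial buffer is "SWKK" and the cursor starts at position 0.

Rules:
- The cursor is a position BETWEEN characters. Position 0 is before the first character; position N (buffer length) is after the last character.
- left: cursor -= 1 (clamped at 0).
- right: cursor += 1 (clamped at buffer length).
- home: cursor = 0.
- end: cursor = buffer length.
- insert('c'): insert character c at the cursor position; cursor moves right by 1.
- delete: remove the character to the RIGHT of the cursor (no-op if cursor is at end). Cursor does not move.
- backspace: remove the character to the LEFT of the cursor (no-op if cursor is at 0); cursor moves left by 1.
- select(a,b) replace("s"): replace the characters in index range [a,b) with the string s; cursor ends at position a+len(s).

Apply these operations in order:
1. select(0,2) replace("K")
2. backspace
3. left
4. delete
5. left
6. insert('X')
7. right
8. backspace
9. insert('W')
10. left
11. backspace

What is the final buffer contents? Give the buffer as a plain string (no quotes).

Answer: W

Derivation:
After op 1 (select(0,2) replace("K")): buf='KKK' cursor=1
After op 2 (backspace): buf='KK' cursor=0
After op 3 (left): buf='KK' cursor=0
After op 4 (delete): buf='K' cursor=0
After op 5 (left): buf='K' cursor=0
After op 6 (insert('X')): buf='XK' cursor=1
After op 7 (right): buf='XK' cursor=2
After op 8 (backspace): buf='X' cursor=1
After op 9 (insert('W')): buf='XW' cursor=2
After op 10 (left): buf='XW' cursor=1
After op 11 (backspace): buf='W' cursor=0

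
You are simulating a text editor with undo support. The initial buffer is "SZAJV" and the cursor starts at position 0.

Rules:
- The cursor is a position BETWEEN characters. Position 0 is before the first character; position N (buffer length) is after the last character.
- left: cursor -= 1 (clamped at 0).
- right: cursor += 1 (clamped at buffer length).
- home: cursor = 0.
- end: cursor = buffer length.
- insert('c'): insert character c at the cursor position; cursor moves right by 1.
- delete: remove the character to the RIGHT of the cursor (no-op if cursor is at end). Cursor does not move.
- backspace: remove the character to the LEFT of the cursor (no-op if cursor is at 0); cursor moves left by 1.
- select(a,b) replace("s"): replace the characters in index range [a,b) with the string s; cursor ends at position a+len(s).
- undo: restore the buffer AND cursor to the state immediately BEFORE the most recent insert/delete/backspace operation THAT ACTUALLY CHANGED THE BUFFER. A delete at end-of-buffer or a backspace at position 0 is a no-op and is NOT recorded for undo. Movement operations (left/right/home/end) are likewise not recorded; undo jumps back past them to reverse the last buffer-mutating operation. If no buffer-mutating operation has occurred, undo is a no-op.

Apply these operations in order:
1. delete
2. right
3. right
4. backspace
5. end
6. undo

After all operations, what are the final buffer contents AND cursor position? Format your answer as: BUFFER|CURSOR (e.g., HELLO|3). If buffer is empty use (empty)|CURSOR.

After op 1 (delete): buf='ZAJV' cursor=0
After op 2 (right): buf='ZAJV' cursor=1
After op 3 (right): buf='ZAJV' cursor=2
After op 4 (backspace): buf='ZJV' cursor=1
After op 5 (end): buf='ZJV' cursor=3
After op 6 (undo): buf='ZAJV' cursor=2

Answer: ZAJV|2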